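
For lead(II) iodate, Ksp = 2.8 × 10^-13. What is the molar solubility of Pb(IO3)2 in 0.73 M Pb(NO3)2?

Pb(IO3)2(s) <=> Pb^2+(aq) + 2 IO3^-(aq)
Ksp = [Pb^2+][IO3^-]^2
Let s = moles of Pb(IO3)2 that dissolve per litre. [Pb^2+] = 0.73 + s ≈ 0.73, [IO3^-] = 2s (since Pb^2+ from Pb(NO3)2 dominates).
Ksp ≈ 0.73 × (2s)^2
s = 3.1 × 10^-7 M
Check: s = 3.1 x 10^-7 ≪ 0.73, so the approximation is valid.

s ≈ 3.1 × 10^-7 M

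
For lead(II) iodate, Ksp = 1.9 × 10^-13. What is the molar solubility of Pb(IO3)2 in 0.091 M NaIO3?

Pb(IO3)2(s) <=> Pb^2+(aq) + 2 IO3^-(aq)
Ksp = [Pb^2+][IO3^-]^2
If s mol/L dissolves here, [Pb^2+] = s, [IO3^-] = 0.091 + 2s ≈ 0.091 (since IO3^- from NaIO3 dominates).
Ksp ≈ s × (0.091)^2
s = 2.3 × 10^-11 M
Check: 2s = 4.6 × 10^-11 ≪ 0.091, so the approximation is valid.

2.3e-11 M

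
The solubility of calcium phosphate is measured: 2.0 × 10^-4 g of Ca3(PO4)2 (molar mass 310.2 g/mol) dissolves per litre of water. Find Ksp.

Molar solubility s = (2.0 x 10^-4 g/L) / (310.2 g/mol) = 6.45 × 10^-7 M.
Ca3(PO4)2(s) ⇌ 3 Ca^2+(aq) + 2 PO4^3-(aq)
With molar solubility s: [Ca^2+] = 3s, [PO4^3-] = 2s.
Ksp = [Ca^2+]^3[PO4^3-]^2
So Ksp = (3s)^3 × (2s)^2 = 108s^5
With s = 6.45 x 10^-7: Ksp = 1.2 x 10^-29

1.2e-29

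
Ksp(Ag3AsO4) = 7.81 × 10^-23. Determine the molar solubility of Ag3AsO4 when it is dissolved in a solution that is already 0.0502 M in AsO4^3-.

Ag3AsO4(s) ⇌ 3 Ag^+(aq) + AsO4^3-(aq)
Ksp = [Ag^+]^3[AsO4^3-]
If s mol/L dissolves here, [Ag^+] = 3s, [AsO4^3-] = 0.0502 + s ≈ 0.0502 (common-ion effect: AsO4^3- is already 0.0502 M).
Ksp ≈ (3s)^3 × 0.0502
s = 3.86 x 10^-8 M
Check: s = 3.9 x 10^-8 ≪ 0.0502, so the approximation is valid.

s = 3.86 × 10^-8 M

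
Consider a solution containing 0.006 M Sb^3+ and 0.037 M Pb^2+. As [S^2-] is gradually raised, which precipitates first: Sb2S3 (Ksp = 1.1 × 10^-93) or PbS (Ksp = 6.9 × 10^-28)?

Each salt begins to precipitate when Q = Ksp, i.e. when [S^2-] reaches its threshold.
For Sb2S3: 1.1 × 10^-93 = (0.006)^2 × [S^2-]^3  ⇒  [S^2-] = 3.1 x 10^-30 M.
For PbS: 6.9 × 10^-28 = 0.037 × [S^2-]  ⇒  [S^2-] = 1.9 × 10^-26 M.
The salt with the lower threshold [S^2-] precipitates first: Sb2S3.

Sb2S3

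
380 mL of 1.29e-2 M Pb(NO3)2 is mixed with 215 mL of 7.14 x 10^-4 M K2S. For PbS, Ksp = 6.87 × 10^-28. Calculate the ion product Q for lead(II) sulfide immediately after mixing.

Total volume = 380 + 215 = 595 mL.
[Pb^2+] = 1.29 × 10^-2 × (380/595) = 8.239 × 10^-3 M
[S^2-] = 7.14 x 10^-4 × (215/595) = 2.580 × 10^-4 M
PbS(s) ⇌ Pb^2+(aq) + S^2-(aq), so Q = [Pb^2+][S^2-]
Q = (8.239 x 10^-3)(2.580 × 10^-4) = 2.13 x 10^-6
Q > Ksp, so PbS will precipitate.

2.13e-6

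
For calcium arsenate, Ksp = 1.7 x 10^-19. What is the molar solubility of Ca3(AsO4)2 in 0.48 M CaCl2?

Ca3(AsO4)2(s) ⇌ 3 Ca^2+(aq) + 2 AsO4^3-(aq)
Ksp = [Ca^2+]^3[AsO4^3-]^2
If s mol/L dissolves here, [Ca^2+] = 0.48 + 3s ≈ 0.48, [AsO4^3-] = 2s (common-ion effect: Ca^2+ is already 0.48 M).
Ksp ≈ (0.48)^3 × (2s)^2
s = 6.2 × 10^-10 M
Check: 3s = 1.9 × 10^-9 ≪ 0.48, so the approximation is valid.

s ≈ 6.2e-10 M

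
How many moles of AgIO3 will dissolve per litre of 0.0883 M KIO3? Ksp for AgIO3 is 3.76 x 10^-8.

AgIO3(s) <=> Ag^+(aq) + IO3^-(aq)
Ksp = [Ag^+][IO3^-]
If s mol/L dissolves here, [Ag^+] = s, [IO3^-] = 0.0883 + s ≈ 0.0883 (common-ion effect: IO3^- is already 0.0883 M).
Ksp ≈ s × 0.0883
s = 4.26 × 10^-7 M
Check: s = 4.3 × 10^-7 ≪ 0.0883, so the approximation is valid.

s = 4.26 × 10^-7 M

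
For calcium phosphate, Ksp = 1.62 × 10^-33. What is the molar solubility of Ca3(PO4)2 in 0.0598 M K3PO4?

Ca3(PO4)2(s) <=> 3 Ca^2+(aq) + 2 PO4^3-(aq)
Ksp = [Ca^2+]^3[PO4^3-]^2
Let s = moles of Ca3(PO4)2 that dissolve per litre. [Ca^2+] = 3s, [PO4^3-] = 0.0598 + 2s ≈ 0.0598 (since PO4^3- from K3PO4 dominates).
Ksp ≈ (3s)^3 × (0.0598)^2
s = 2.56 × 10^-11 M
Check: 2s = 5.1 x 10^-11 ≪ 0.0598, so the approximation is valid.

2.56 × 10^-11 M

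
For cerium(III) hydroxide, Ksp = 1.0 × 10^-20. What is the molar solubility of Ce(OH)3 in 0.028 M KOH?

Ce(OH)3(s) ⇌ Ce^3+ + 3 OH^-
Ksp = [Ce^3+][OH^-]^3
If s mol/L dissolves here, [Ce^3+] = s, [OH^-] = 0.028 + 3s ≈ 0.028 (since OH^- from KOH dominates).
Ksp ≈ s × (0.028)^3
s = 4.6 x 10^-16 M
Check: 3s = 1.4 x 10^-15 ≪ 0.028, so the approximation is valid.

s ≈ 4.6 × 10^-16 M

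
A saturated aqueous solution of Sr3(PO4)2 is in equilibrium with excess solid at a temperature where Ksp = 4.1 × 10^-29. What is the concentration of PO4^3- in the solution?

1.6e-6 M

Sr3(PO4)2(s) <=> 3 Sr^2+ + 2 PO4^3-
Ksp = [Sr^2+]^3[PO4^3-]^2
If s mol/L of Sr3(PO4)2 dissolves, [Sr^2+] = 3s and [PO4^3-] = 2s.
Ksp = (3s)^3(2s)^2 = 108s^5
Solving, s = (4.1 × 10^-29/108)^(1/5) = 8.24 × 10^-7 M
[PO4^3-] = 2s = 1.6 x 10^-6 M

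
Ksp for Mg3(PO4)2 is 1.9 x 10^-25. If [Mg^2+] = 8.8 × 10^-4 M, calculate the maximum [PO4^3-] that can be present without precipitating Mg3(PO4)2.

Mg3(PO4)2(s) ⇌ 3 Mg^2+ + 2 PO4^3-
Ksp = [Mg^2+]^3[PO4^3-]^2
Precipitation begins when Q = Ksp. With [Mg^2+] = 8.8 × 10^-4 M:
1.9 x 10^-25 = (8.8 × 10^-4)^3 × [PO4^3-]^2
[PO4^3-] = (1.9 x 10^-25 / 6.81 × 10^-10)^(1/2) = 1.7 x 10^-8 M

1.7e-8 M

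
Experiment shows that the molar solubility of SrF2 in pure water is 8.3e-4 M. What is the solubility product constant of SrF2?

Ksp ≈ 2.3e-9

SrF2(s) ⇌ Sr^2+(aq) + 2 F^-(aq)
Let s = molar solubility. Then [Sr^2+] = s and [F^-] = 2s.
Ksp = [Sr^2+][F^-]^2
Ksp = s(2s)^2 = 4s^3
Ksp = 4 × (8.3 × 10^-4)^3 = 2.3 x 10^-9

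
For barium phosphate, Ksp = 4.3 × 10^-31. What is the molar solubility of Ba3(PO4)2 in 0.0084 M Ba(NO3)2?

4.3e-13 M

Ba3(PO4)2(s) ⇌ 3 Ba^2+ + 2 PO4^3-
Ksp = [Ba^2+]^3[PO4^3-]^2
Let s = moles of Ba3(PO4)2 that dissolve per litre. [Ba^2+] = 0.0084 + 3s ≈ 0.0084, [PO4^3-] = 2s (since Ba^2+ from Ba(NO3)2 dominates).
Ksp ≈ (0.0084)^3 × (2s)^2
s = 4.3 × 10^-13 M
Check: 3s = 1.3 x 10^-12 ≪ 0.0084, so the approximation is valid.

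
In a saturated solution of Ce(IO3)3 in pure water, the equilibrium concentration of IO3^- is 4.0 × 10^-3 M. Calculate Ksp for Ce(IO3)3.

Ce(IO3)3(s) ⇌ Ce^3+ + 3 IO3^-
Stoichiometry gives [Ce^3+] = (1/3)[IO3^-] = 1.33 × 10^-3 M.
Ksp = [Ce^3+][IO3^-]^3
Ksp = 1.33 x 10^-3 × (4.0 × 10^-3)^3 = 8.5 × 10^-11

Ksp ≈ 8.5 x 10^-11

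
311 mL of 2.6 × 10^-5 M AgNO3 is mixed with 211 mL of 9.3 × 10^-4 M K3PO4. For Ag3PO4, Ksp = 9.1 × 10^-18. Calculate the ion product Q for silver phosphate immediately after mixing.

Total volume = 311 + 211 = 522 mL.
[Ag^+] = 2.6 × 10^-5 × (311/522) = 1.55 x 10^-5 M
[PO4^3-] = 9.3 x 10^-4 × (211/522) = 3.76 × 10^-4 M
Ag3PO4(s) <=> 3 Ag^+ + PO4^3-, so Q = [Ag^+]^3[PO4^3-]
Q = (1.55 × 10^-5)^3(3.76 × 10^-4) = 1.4 × 10^-18
Q < Ksp, so no precipitate of Ag3PO4 forms.

Q ≈ 1.4 × 10^-18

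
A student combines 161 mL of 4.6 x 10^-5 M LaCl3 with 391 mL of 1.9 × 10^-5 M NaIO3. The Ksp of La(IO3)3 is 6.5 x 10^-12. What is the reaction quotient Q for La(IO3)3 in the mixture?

Total volume = 161 + 391 = 552 mL.
[La^3+] = 4.6 × 10^-5 × (161/552) = 1.34 × 10^-5 M
[IO3^-] = 1.9 x 10^-5 × (391/552) = 1.35 × 10^-5 M
La(IO3)3(s) ⇌ La^3+(aq) + 3 IO3^-(aq), so Q = [La^3+][IO3^-]^3
Q = (1.34 x 10^-5)(1.35 × 10^-5)^3 = 3.3 × 10^-20
Q < Ksp, so no precipitate of La(IO3)3 forms.

3.3 × 10^-20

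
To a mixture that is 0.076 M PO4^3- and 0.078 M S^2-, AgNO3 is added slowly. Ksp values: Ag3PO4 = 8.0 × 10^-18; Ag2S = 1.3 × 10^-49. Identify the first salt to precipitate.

Ag2S

Each salt begins to precipitate when Q = Ksp, i.e. when [Ag^+] reaches its threshold.
For Ag3PO4: 8.0 × 10^-18 = 0.076 × [Ag^+]^3  ⇒  [Ag^+] = 4.7 × 10^-6 M.
For Ag2S: 1.3 × 10^-49 = 0.078 × [Ag^+]^2  ⇒  [Ag^+] = 1.3 × 10^-24 M.
The salt with the lower threshold [Ag^+] precipitates first: Ag2S.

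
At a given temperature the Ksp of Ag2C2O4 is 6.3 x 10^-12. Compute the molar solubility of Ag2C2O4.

s = 1.2 x 10^-4 M

Ag2C2O4(s) ⇌ 2 Ag^+(aq) + C2O4^2-(aq)
Ksp = [Ag^+]^2[C2O4^2-]
Let s = molar solubility. Then [Ag^+] = 2s and [C2O4^2-] = s.
Ksp = (2s)^2s = 4s^3
Solving, s = (6.3 x 10^-12/4)^(1/3) = 1.2 × 10^-4 M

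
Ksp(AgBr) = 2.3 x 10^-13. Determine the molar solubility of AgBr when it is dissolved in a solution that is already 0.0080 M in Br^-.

s ≈ 2.9 x 10^-11 M

AgBr(s) ⇌ Ag^+(aq) + Br^-(aq)
Ksp = [Ag^+][Br^-]
Let s be the molar solubility in this solution. [Ag^+] = s, [Br^-] = 0.0080 + s ≈ 0.0080 (Ksp is small, so little additional dissolves).
Ksp ≈ s × 0.0080
s = 2.9 × 10^-11 M
Check: s = 2.9 x 10^-11 ≪ 0.0080, so the approximation is valid.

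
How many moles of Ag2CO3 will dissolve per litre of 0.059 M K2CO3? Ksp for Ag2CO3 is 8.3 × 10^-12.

5.9 x 10^-6 M

Ag2CO3(s) ⇌ 2 Ag^+(aq) + CO3^2-(aq)
Ksp = [Ag^+]^2[CO3^2-]
Let s = moles of Ag2CO3 that dissolve per litre. [Ag^+] = 2s, [CO3^2-] = 0.059 + s ≈ 0.059 (since CO3^2- from K2CO3 dominates).
Ksp ≈ (2s)^2 × 0.059
s = 5.9 x 10^-6 M
Check: s = 5.9 × 10^-6 ≪ 0.059, so the approximation is valid.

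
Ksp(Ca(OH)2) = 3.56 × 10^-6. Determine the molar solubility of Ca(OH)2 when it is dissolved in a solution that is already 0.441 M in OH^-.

s ≈ 1.83 × 10^-5 M

Ca(OH)2(s) <=> Ca^2+ + 2 OH^-
Ksp = [Ca^2+][OH^-]^2
If s mol/L dissolves here, [Ca^2+] = s, [OH^-] = 0.441 + 2s ≈ 0.441 (since the OH^- already present dominates).
Ksp ≈ s × (0.441)^2
s = 1.83 × 10^-5 M
Check: 2s = 3.7 × 10^-5 ≪ 0.441, so the approximation is valid.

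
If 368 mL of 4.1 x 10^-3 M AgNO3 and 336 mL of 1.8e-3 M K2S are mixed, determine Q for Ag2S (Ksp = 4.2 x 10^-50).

Total volume = 368 + 336 = 704 mL.
[Ag^+] = 4.1 × 10^-3 × (368/704) = 2.14 × 10^-3 M
[S^2-] = 1.8 x 10^-3 × (336/704) = 8.59 × 10^-4 M
Ag2S(s) ⇌ 2 Ag^+ + S^2-, so Q = [Ag^+]^2[S^2-]
Q = (2.14 × 10^-3)^2(8.59 x 10^-4) = 3.9 × 10^-9
Q > Ksp, so Ag2S will precipitate.

Q = 3.9e-9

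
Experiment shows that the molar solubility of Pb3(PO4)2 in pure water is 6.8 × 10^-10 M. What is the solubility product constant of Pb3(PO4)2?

Pb3(PO4)2(s) ⇌ 3 Pb^2+ + 2 PO4^3-
If s mol/L of Pb3(PO4)2 dissolves, [Pb^2+] = 3s and [PO4^3-] = 2s.
Ksp = [Pb^2+]^3[PO4^3-]^2
So Ksp = (3s)^3 × (2s)^2 = 108s^5
With s = 6.8 × 10^-10: Ksp = 1.6 × 10^-44

Ksp ≈ 1.6e-44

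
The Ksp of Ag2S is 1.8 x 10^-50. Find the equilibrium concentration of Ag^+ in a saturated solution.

3.3 x 10^-17 M

Ag2S(s) <=> 2 Ag^+(aq) + S^2-(aq)
Ksp = [Ag^+]^2[S^2-]
If s mol/L of Ag2S dissolves, [Ag^+] = 2s and [S^2-] = s.
Ksp = (2s)^2s = 4s^3
s^3 = 1.8 x 10^-50 / 4, so s = 1.65 × 10^-17 M
[Ag^+] = 2s = 3.3 × 10^-17 M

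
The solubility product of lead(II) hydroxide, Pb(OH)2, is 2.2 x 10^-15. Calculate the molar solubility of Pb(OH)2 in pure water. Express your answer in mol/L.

s = 8.2 x 10^-6 M

Pb(OH)2(s) ⇌ Pb^2+ + 2 OH^-
Ksp = [Pb^2+][OH^-]^2
Let s = molar solubility. Then [Pb^2+] = s and [OH^-] = 2s.
So Ksp = s × (2s)^2 = 4s^3
s^3 = 2.2 x 10^-15 / 4, so s = 8.2 × 10^-6 M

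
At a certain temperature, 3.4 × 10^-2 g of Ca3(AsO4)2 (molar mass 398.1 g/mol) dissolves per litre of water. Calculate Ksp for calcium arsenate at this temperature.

Ksp ≈ 4.9 x 10^-19

Molar solubility s = (3.4 × 10^-2 g/L) / (398.1 g/mol) = 8.54 x 10^-5 M.
Ca3(AsO4)2(s) ⇌ 3 Ca^2+ + 2 AsO4^3-
With molar solubility s: [Ca^2+] = 3s, [AsO4^3-] = 2s.
Ksp = [Ca^2+]^3[AsO4^3-]^2
Ksp = (3s)^3(2s)^2 = 108s^5
Ksp = 108 × (8.54 x 10^-5)^5 = 4.9 x 10^-19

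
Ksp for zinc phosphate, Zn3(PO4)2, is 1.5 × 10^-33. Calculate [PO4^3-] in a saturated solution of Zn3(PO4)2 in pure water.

Zn3(PO4)2(s) ⇌ 3 Zn^2+ + 2 PO4^3-
Ksp = [Zn^2+]^3[PO4^3-]^2
Let s = molar solubility. Then [Zn^2+] = 3s and [PO4^3-] = 2s.
Substituting: Ksp = (3s)^3(2s)^2 = 108s^5
Solving, s = (1.5 × 10^-33/108)^(1/5) = 1.07 x 10^-7 M
[PO4^3-] = 2s = 2.1 × 10^-7 M

2.1e-7 M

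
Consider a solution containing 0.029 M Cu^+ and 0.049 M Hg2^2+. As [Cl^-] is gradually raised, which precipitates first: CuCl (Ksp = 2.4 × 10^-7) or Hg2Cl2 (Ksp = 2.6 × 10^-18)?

Hg2Cl2

Precipitation of each salt starts when its ion product equals its Ksp.
For CuCl: 2.4 × 10^-7 = 0.029 × [Cl^-]  ⇒  [Cl^-] = 8.3 × 10^-6 M.
For Hg2Cl2: 2.6 × 10^-18 = 0.049 × [Cl^-]^2  ⇒  [Cl^-] = 7.3 × 10^-9 M.
The salt with the lower threshold [Cl^-] precipitates first: Hg2Cl2.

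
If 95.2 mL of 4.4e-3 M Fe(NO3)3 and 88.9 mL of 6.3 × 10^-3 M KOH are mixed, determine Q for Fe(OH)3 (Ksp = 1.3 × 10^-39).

Total volume = 95.2 + 88.9 = 184.1 mL.
[Fe^3+] = 4.4 × 10^-3 × (95.2/184.1) = 2.28 x 10^-3 M
[OH^-] = 6.3 × 10^-3 × (88.9/184.1) = 3.04 x 10^-3 M
Fe(OH)3(s) <=> Fe^3+ + 3 OH^-, so Q = [Fe^3+][OH^-]^3
Q = (2.28 × 10^-3)(3.04 x 10^-3)^3 = 6.4 × 10^-11
Q > Ksp, so Fe(OH)3 will precipitate.

Q = 6.4 × 10^-11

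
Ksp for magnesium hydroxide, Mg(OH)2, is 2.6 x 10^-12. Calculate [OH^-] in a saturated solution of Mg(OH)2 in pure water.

Mg(OH)2(s) ⇌ Mg^2+ + 2 OH^-
Ksp = [Mg^2+][OH^-]^2
For each mole of Mg(OH)2 that dissolves: [Mg^2+] = s, [OH^-] = 2s.
So Ksp = s × (2s)^2 = 4s^3
s = (2.6 x 10^-12 / 4)^(1/3) = 8.66 × 10^-5 M
[OH^-] = 2s = 1.7 × 10^-4 M

[OH^-] = 1.7 × 10^-4 M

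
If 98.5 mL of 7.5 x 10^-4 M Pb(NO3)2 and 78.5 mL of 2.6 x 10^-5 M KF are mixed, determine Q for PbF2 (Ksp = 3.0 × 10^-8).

Total volume = 98.5 + 78.5 = 177 mL.
[Pb^2+] = 7.5 × 10^-4 × (98.5/177) = 4.17 × 10^-4 M
[F^-] = 2.6 × 10^-5 × (78.5/177) = 1.15 × 10^-5 M
PbF2(s) <=> Pb^2+(aq) + 2 F^-(aq), so Q = [Pb^2+][F^-]^2
Q = (4.17 x 10^-4)(1.15 x 10^-5)^2 = 5.5 x 10^-14
Q < Ksp, so no precipitate of PbF2 forms.

Q ≈ 5.5 x 10^-14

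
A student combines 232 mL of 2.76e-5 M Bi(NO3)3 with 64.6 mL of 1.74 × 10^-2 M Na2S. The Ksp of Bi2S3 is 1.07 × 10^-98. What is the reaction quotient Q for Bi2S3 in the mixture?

Q ≈ 2.54e-17

Total volume = 232 + 64.6 = 296.6 mL.
[Bi^3+] = 2.76 × 10^-5 × (232/296.6) = 2.159 x 10^-5 M
[S^2-] = 1.74 × 10^-2 × (64.6/296.6) = 3.790 × 10^-3 M
Bi2S3(s) ⇌ 2 Bi^3+ + 3 S^2-, so Q = [Bi^3+]^2[S^2-]^3
Q = (2.159 x 10^-5)^2(3.790 × 10^-3)^3 = 2.54 × 10^-17
Q > Ksp, so Bi2S3 will precipitate.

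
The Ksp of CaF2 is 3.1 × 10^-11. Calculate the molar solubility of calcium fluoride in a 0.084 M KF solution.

s = 4.4e-9 M

CaF2(s) ⇌ Ca^2+ + 2 F^-
Ksp = [Ca^2+][F^-]^2
Let s be the molar solubility in this solution. [Ca^2+] = s, [F^-] = 0.084 + 2s ≈ 0.084 (since F^- from KF dominates).
Ksp ≈ s × (0.084)^2
s = 4.4 × 10^-9 M
Check: 2s = 8.8 x 10^-9 ≪ 0.084, so the approximation is valid.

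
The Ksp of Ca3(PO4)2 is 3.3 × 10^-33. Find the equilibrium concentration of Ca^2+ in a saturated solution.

Ca3(PO4)2(s) <=> 3 Ca^2+(aq) + 2 PO4^3-(aq)
Ksp = [Ca^2+]^3[PO4^3-]^2
Let s = molar solubility. Then [Ca^2+] = 3s and [PO4^3-] = 2s.
Ksp = (3s)^3(2s)^2 = 108s^5
s^5 = 3.3 × 10^-33 / 108, so s = 1.25 × 10^-7 M
[Ca^2+] = 3s = 3.8 x 10^-7 M

[Ca^2+] ≈ 3.8 x 10^-7 M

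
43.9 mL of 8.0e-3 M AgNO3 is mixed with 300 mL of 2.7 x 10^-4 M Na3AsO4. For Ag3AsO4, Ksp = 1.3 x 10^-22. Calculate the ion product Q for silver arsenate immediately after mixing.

Q ≈ 2.5 × 10^-13

Total volume = 43.9 + 300 = 343.9 mL.
[Ag^+] = 8.0 × 10^-3 × (43.9/343.9) = 1.02 × 10^-3 M
[AsO4^3-] = 2.7 × 10^-4 × (300/343.9) = 2.36 × 10^-4 M
Ag3AsO4(s) ⇌ 3 Ag^+ + AsO4^3-, so Q = [Ag^+]^3[AsO4^3-]
Q = (1.02 × 10^-3)^3(2.36 × 10^-4) = 2.5 × 10^-13
Q > Ksp, so Ag3AsO4 will precipitate.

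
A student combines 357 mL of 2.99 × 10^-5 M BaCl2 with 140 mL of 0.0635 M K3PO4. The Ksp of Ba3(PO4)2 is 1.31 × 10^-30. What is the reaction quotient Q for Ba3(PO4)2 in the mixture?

Total volume = 357 + 140 = 497 mL.
[Ba^2+] = 2.99 × 10^-5 × (357/497) = 2.148 × 10^-5 M
[PO4^3-] = 6.35 × 10^-2 × (140/497) = 1.789 × 10^-2 M
Ba3(PO4)2(s) ⇌ 3 Ba^2+(aq) + 2 PO4^3-(aq), so Q = [Ba^2+]^3[PO4^3-]^2
Q = (2.148 × 10^-5)^3(1.789 x 10^-2)^2 = 3.17 × 10^-18
Q > Ksp, so Ba3(PO4)2 will precipitate.

3.17 × 10^-18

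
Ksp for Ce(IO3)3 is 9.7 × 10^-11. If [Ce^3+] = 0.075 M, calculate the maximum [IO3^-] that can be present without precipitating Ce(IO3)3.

[IO3^-] ≈ 1.1 × 10^-3 M

Ce(IO3)3(s) <=> Ce^3+ + 3 IO3^-
Ksp = [Ce^3+][IO3^-]^3
Precipitation begins when Q = Ksp. With [Ce^3+] = 0.075 M:
9.7 × 10^-11 = (0.075) × [IO3^-]^3
[IO3^-] = (9.7 × 10^-11 / 7.5 x 10^-2)^(1/3) = 1.1 × 10^-3 M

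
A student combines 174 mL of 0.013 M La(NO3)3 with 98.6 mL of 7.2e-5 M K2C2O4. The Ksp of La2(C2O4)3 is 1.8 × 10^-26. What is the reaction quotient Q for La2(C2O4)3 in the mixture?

Total volume = 174 + 98.6 = 272.6 mL.
[La^3+] = 1.3 x 10^-2 × (174/272.6) = 8.30 × 10^-3 M
[C2O4^2-] = 7.2 x 10^-5 × (98.6/272.6) = 2.60 × 10^-5 M
La2(C2O4)3(s) <=> 2 La^3+(aq) + 3 C2O4^2-(aq), so Q = [La^3+]^2[C2O4^2-]^3
Q = (8.30 x 10^-3)^2(2.60 × 10^-5)^3 = 1.2 x 10^-18
Q > Ksp, so La2(C2O4)3 will precipitate.

Q ≈ 1.2 x 10^-18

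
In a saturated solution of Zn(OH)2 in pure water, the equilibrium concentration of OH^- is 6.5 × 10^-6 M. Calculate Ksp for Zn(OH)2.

Zn(OH)2(s) <=> Zn^2+(aq) + 2 OH^-(aq)
Stoichiometry gives [Zn^2+] = (1/2)[OH^-] = 3.25 × 10^-6 M.
Ksp = [Zn^2+][OH^-]^2
Ksp = 3.25 × 10^-6 × (6.5 × 10^-6)^2 = 1.4 x 10^-16

1.4 × 10^-16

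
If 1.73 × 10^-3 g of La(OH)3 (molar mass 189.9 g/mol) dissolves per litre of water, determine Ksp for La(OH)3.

Molar solubility s = (1.73 × 10^-3 g/L) / (189.9 g/mol) = 9.110 × 10^-6 M.
La(OH)3(s) <=> La^3+(aq) + 3 OH^-(aq)
For each mole of La(OH)3 that dissolves: [La^3+] = s, [OH^-] = 3s.
Ksp = [La^3+][OH^-]^3
So Ksp = s × (3s)^3 = 27s^4
Ksp = 27 × (9.110 × 10^-6)^4 = 1.86 × 10^-19

Ksp = 1.86 × 10^-19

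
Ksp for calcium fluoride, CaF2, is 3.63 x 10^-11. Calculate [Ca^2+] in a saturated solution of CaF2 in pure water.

2.09 × 10^-4 M

CaF2(s) ⇌ Ca^2+(aq) + 2 F^-(aq)
Ksp = [Ca^2+][F^-]^2
For each mole of CaF2 that dissolves: [Ca^2+] = s, [F^-] = 2s.
Substituting: Ksp = s(2s)^2 = 4s^3
s = (3.63 x 10^-11 / 4)^(1/3) = 2.086 × 10^-4 M
[Ca^2+] = s = 2.09 × 10^-4 M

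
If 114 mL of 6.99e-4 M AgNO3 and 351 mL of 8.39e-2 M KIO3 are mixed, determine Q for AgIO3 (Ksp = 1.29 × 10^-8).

Q = 1.09e-5

Total volume = 114 + 351 = 465 mL.
[Ag^+] = 6.99 × 10^-4 × (114/465) = 1.714 × 10^-4 M
[IO3^-] = 8.39 × 10^-2 × (351/465) = 6.333 x 10^-2 M
AgIO3(s) ⇌ Ag^+ + IO3^-, so Q = [Ag^+][IO3^-]
Q = (1.714 x 10^-4)(6.333 × 10^-2) = 1.09 x 10^-5
Q > Ksp, so AgIO3 will precipitate.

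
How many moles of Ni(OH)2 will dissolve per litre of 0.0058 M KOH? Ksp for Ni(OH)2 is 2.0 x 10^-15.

s ≈ 5.9e-11 M

Ni(OH)2(s) ⇌ Ni^2+(aq) + 2 OH^-(aq)
Ksp = [Ni^2+][OH^-]^2
If s mol/L dissolves here, [Ni^2+] = s, [OH^-] = 0.0058 + 2s ≈ 0.0058 (Ksp is small, so little additional dissolves).
Ksp ≈ s × (0.0058)^2
s = 5.9 × 10^-11 M
Check: 2s = 1.2 x 10^-10 ≪ 0.0058, so the approximation is valid.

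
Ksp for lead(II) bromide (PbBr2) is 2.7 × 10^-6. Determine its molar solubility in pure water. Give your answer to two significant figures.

s = 8.8e-3 M

PbBr2(s) <=> Pb^2+ + 2 Br^-
Ksp = [Pb^2+][Br^-]^2
With molar solubility s: [Pb^2+] = s, [Br^-] = 2s.
Substituting: Ksp = s(2s)^2 = 4s^3
Solving, s = (2.7 × 10^-6/4)^(1/3) = 8.8 x 10^-3 M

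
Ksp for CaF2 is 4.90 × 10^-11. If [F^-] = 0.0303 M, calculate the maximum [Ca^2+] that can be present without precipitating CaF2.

CaF2(s) ⇌ Ca^2+ + 2 F^-
Ksp = [Ca^2+][F^-]^2
Precipitation begins when Q = Ksp. With [F^-] = 0.0303 M:
4.90 × 10^-11 = (0.0303)^2 × [Ca^2+]
[Ca^2+] = (4.90 × 10^-11 / 9.181 x 10^-4) = 5.34 × 10^-8 M

[Ca^2+] ≈ 5.34e-8 M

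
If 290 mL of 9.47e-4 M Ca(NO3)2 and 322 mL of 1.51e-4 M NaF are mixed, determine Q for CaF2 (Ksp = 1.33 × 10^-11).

Total volume = 290 + 322 = 612 mL.
[Ca^2+] = 9.47 x 10^-4 × (290/612) = 4.487 x 10^-4 M
[F^-] = 1.51 x 10^-4 × (322/612) = 7.945 x 10^-5 M
CaF2(s) ⇌ Ca^2+(aq) + 2 F^-(aq), so Q = [Ca^2+][F^-]^2
Q = (4.487 × 10^-4)(7.945 × 10^-5)^2 = 2.83 x 10^-12
Q < Ksp, so no precipitate of CaF2 forms.

2.83 x 10^-12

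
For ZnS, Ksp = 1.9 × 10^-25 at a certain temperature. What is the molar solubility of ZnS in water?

4.4 × 10^-13 M

ZnS(s) <=> Zn^2+ + S^2-
Ksp = [Zn^2+][S^2-]
With molar solubility s: [Zn^2+] = s, [S^2-] = s.
Ksp = (s)(s) = s^2
s = (1.9 × 10^-25)^(1/2) = 4.4 x 10^-13 M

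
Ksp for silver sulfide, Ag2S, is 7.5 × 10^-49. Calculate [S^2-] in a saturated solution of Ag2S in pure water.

[S^2-] = 5.7e-17 M

Ag2S(s) <=> 2 Ag^+(aq) + S^2-(aq)
Ksp = [Ag^+]^2[S^2-]
If s mol/L of Ag2S dissolves, [Ag^+] = 2s and [S^2-] = s.
Substituting: Ksp = (2s)^2s = 4s^3
s^3 = 7.5 × 10^-49 / 4, so s = 5.72 × 10^-17 M
[S^2-] = s = 5.7 × 10^-17 M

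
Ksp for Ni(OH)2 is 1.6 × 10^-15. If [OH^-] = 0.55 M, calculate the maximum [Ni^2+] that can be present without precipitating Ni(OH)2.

[Ni^2+] = 5.3e-15 M

Ni(OH)2(s) ⇌ Ni^2+(aq) + 2 OH^-(aq)
Ksp = [Ni^2+][OH^-]^2
Precipitation begins when Q = Ksp. With [OH^-] = 0.55 M:
1.6 × 10^-15 = (0.55)^2 × [Ni^2+]
[Ni^2+] = (1.6 × 10^-15 / 3.03 x 10^-1) = 5.3 × 10^-15 M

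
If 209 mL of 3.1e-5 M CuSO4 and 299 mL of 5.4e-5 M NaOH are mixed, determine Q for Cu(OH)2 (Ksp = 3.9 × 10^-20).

Q = 1.3 × 10^-14

Total volume = 209 + 299 = 508 mL.
[Cu^2+] = 3.1 x 10^-5 × (209/508) = 1.28 × 10^-5 M
[OH^-] = 5.4 x 10^-5 × (299/508) = 3.18 × 10^-5 M
Cu(OH)2(s) ⇌ Cu^2+ + 2 OH^-, so Q = [Cu^2+][OH^-]^2
Q = (1.28 × 10^-5)(3.18 x 10^-5)^2 = 1.3 × 10^-14
Q > Ksp, so Cu(OH)2 will precipitate.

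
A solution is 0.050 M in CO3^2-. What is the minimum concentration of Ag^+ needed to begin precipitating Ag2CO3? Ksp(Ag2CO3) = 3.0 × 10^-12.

[Ag^+] = 7.7e-6 M

Ag2CO3(s) ⇌ 2 Ag^+ + CO3^2-
Ksp = [Ag^+]^2[CO3^2-]
Precipitation begins when Q = Ksp. With [CO3^2-] = 0.050 M:
3.0 × 10^-12 = (0.050) × [Ag^+]^2
[Ag^+] = (3.0 × 10^-12 / 5.0 x 10^-2)^(1/2) = 7.7 × 10^-6 M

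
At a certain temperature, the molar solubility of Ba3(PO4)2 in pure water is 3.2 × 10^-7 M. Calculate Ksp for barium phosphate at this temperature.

3.6e-31

Ba3(PO4)2(s) ⇌ 3 Ba^2+(aq) + 2 PO4^3-(aq)
For each mole of Ba3(PO4)2 that dissolves: [Ba^2+] = 3s, [PO4^3-] = 2s.
Ksp = [Ba^2+]^3[PO4^3-]^2
So Ksp = (3s)^3 × (2s)^2 = 108s^5
With s = 3.2 x 10^-7: Ksp = 3.6 × 10^-31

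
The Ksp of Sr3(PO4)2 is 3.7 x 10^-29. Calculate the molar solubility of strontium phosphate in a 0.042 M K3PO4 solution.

Sr3(PO4)2(s) <=> 3 Sr^2+(aq) + 2 PO4^3-(aq)
Ksp = [Sr^2+]^3[PO4^3-]^2
If s mol/L dissolves here, [Sr^2+] = 3s, [PO4^3-] = 0.042 + 2s ≈ 0.042 (common-ion effect: PO4^3- is already 0.042 M).
Ksp ≈ (3s)^3 × (0.042)^2
s = 9.2 x 10^-10 M
Check: 2s = 1.8 × 10^-9 ≪ 0.042, so the approximation is valid.

s = 9.2 × 10^-10 M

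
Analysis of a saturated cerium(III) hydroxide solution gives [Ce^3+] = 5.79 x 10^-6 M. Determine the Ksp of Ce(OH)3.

Ce(OH)3(s) ⇌ Ce^3+ + 3 OH^-
Stoichiometry gives [OH^-] = (3/1)[Ce^3+] = 1.737 × 10^-5 M.
Ksp = [Ce^3+][OH^-]^3
Ksp = 5.79 × 10^-6 × (1.737 × 10^-5)^3 = 3.03 × 10^-20

Ksp = 3.03e-20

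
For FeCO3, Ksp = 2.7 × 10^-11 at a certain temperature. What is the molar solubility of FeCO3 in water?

FeCO3(s) ⇌ Fe^2+ + CO3^2-
Ksp = [Fe^2+][CO3^2-]
For each mole of FeCO3 that dissolves: [Fe^2+] = s, [CO3^2-] = s.
Ksp = s × s = s^2
s = (2.7 × 10^-11)^(1/2) = 5.2 × 10^-6 M

5.2 × 10^-6 M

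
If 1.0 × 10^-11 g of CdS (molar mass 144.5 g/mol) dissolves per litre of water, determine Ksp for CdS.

Molar solubility s = (1.0 × 10^-11 g/L) / (144.5 g/mol) = 6.92 x 10^-14 M.
CdS(s) ⇌ Cd^2+ + S^2-
With molar solubility s: [Cd^2+] = s, [S^2-] = s.
Ksp = [Cd^2+][S^2-]
Ksp = s^2
With s = 6.92 x 10^-14: Ksp = 4.8 × 10^-27

Ksp ≈ 4.8 × 10^-27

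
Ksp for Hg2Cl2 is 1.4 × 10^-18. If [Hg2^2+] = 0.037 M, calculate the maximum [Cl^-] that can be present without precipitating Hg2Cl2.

[Cl^-] ≈ 6.2 x 10^-9 M

Hg2Cl2(s) <=> Hg2^2+(aq) + 2 Cl^-(aq)
Ksp = [Hg2^2+][Cl^-]^2
Precipitation begins when Q = Ksp. With [Hg2^2+] = 0.037 M:
1.4 × 10^-18 = (0.037) × [Cl^-]^2
[Cl^-] = (1.4 × 10^-18 / 3.7 x 10^-2)^(1/2) = 6.2 × 10^-9 M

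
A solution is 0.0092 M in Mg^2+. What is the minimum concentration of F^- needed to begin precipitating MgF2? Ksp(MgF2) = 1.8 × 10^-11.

[F^-] ≈ 4.4e-5 M

MgF2(s) <=> Mg^2+(aq) + 2 F^-(aq)
Ksp = [Mg^2+][F^-]^2
Precipitation begins when Q = Ksp. With [Mg^2+] = 0.0092 M:
1.8 × 10^-11 = (0.0092) × [F^-]^2
[F^-] = (1.8 × 10^-11 / 9.2 × 10^-3)^(1/2) = 4.4 × 10^-5 M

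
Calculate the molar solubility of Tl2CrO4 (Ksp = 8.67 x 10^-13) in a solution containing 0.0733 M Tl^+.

1.61 x 10^-10 M

Tl2CrO4(s) ⇌ 2 Tl^+(aq) + CrO4^2-(aq)
Ksp = [Tl^+]^2[CrO4^2-]
Let s = moles of Tl2CrO4 that dissolve per litre. [Tl^+] = 0.0733 + 2s ≈ 0.0733, [CrO4^2-] = s (Ksp is small, so little additional dissolves).
Ksp ≈ (0.0733)^2 × s
s = 1.61 × 10^-10 M
Check: 2s = 3.2 × 10^-10 ≪ 0.0733, so the approximation is valid.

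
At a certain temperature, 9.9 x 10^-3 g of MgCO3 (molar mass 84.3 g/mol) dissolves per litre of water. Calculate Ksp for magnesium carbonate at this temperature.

1.4 x 10^-8

Molar solubility s = (9.9 x 10^-3 g/L) / (84.3 g/mol) = 1.17 × 10^-4 M.
MgCO3(s) <=> Mg^2+(aq) + CO3^2-(aq)
Let s = molar solubility. Then [Mg^2+] = s and [CO3^2-] = s.
Ksp = [Mg^2+][CO3^2-]
Ksp = s^2
With s = 1.17 × 10^-4: Ksp = 1.4 × 10^-8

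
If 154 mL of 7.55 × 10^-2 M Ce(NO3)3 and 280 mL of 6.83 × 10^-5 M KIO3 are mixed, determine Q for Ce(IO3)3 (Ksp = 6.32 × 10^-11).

Q ≈ 2.29e-15

Total volume = 154 + 280 = 434 mL.
[Ce^3+] = 7.55 x 10^-2 × (154/434) = 2.679 x 10^-2 M
[IO3^-] = 6.83 × 10^-5 × (280/434) = 4.406 × 10^-5 M
Ce(IO3)3(s) ⇌ Ce^3+ + 3 IO3^-, so Q = [Ce^3+][IO3^-]^3
Q = (2.679 x 10^-2)(4.406 x 10^-5)^3 = 2.29 × 10^-15
Q < Ksp, so no precipitate of Ce(IO3)3 forms.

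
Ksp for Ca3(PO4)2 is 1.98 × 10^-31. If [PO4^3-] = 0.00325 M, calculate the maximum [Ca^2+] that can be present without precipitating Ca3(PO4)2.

[Ca^2+] = 2.66 × 10^-9 M

Ca3(PO4)2(s) <=> 3 Ca^2+ + 2 PO4^3-
Ksp = [Ca^2+]^3[PO4^3-]^2
Precipitation begins when Q = Ksp. With [PO4^3-] = 0.00325 M:
1.98 × 10^-31 = (0.00325)^2 × [Ca^2+]^3
[Ca^2+] = (1.98 × 10^-31 / 1.056 × 10^-5)^(1/3) = 2.66 x 10^-9 M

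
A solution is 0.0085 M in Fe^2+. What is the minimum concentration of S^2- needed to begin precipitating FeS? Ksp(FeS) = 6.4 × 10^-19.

[S^2-] = 7.5 x 10^-17 M

FeS(s) ⇌ Fe^2+(aq) + S^2-(aq)
Ksp = [Fe^2+][S^2-]
Precipitation begins when Q = Ksp. With [Fe^2+] = 0.0085 M:
6.4 × 10^-19 = (0.0085) × [S^2-]
[S^2-] = (6.4 × 10^-19 / 8.5 × 10^-3) = 7.5 x 10^-17 M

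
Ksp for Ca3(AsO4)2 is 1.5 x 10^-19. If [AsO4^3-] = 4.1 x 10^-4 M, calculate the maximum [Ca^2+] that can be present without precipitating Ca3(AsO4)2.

Ca3(AsO4)2(s) ⇌ 3 Ca^2+(aq) + 2 AsO4^3-(aq)
Ksp = [Ca^2+]^3[AsO4^3-]^2
Precipitation begins when Q = Ksp. With [AsO4^3-] = 4.1 x 10^-4 M:
1.5 x 10^-19 = (4.1 x 10^-4)^2 × [Ca^2+]^3
[Ca^2+] = (1.5 x 10^-19 / 1.68 × 10^-7)^(1/3) = 9.6 × 10^-5 M

[Ca^2+] = 9.6 × 10^-5 M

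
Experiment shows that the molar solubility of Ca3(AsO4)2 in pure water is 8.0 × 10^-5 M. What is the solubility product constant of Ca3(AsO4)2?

Ca3(AsO4)2(s) ⇌ 3 Ca^2+(aq) + 2 AsO4^3-(aq)
If s mol/L of Ca3(AsO4)2 dissolves, [Ca^2+] = 3s and [AsO4^3-] = 2s.
Ksp = [Ca^2+]^3[AsO4^3-]^2
Ksp = (3s)^3(2s)^2 = 108s^5
With s = 8.0 × 10^-5: Ksp = 3.5 x 10^-19

3.5 × 10^-19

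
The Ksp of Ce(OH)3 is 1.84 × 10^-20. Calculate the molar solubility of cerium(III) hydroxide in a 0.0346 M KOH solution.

Ce(OH)3(s) ⇌ Ce^3+(aq) + 3 OH^-(aq)
Ksp = [Ce^3+][OH^-]^3
If s mol/L dissolves here, [Ce^3+] = s, [OH^-] = 0.0346 + 3s ≈ 0.0346 (common-ion effect: OH^- is already 0.0346 M).
Ksp ≈ s × (0.0346)^3
s = 4.44 × 10^-16 M
Check: 3s = 1.3 × 10^-15 ≪ 0.0346, so the approximation is valid.

4.44 x 10^-16 M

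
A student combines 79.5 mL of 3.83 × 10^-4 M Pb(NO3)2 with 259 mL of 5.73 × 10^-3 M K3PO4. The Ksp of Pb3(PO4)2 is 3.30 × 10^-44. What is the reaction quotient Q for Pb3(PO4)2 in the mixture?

Total volume = 79.5 + 259 = 338.5 mL.
[Pb^2+] = 3.83 x 10^-4 × (79.5/338.5) = 8.995 × 10^-5 M
[PO4^3-] = 5.73 × 10^-3 × (259/338.5) = 4.384 × 10^-3 M
Pb3(PO4)2(s) ⇌ 3 Pb^2+ + 2 PO4^3-, so Q = [Pb^2+]^3[PO4^3-]^2
Q = (8.995 × 10^-5)^3(4.384 × 10^-3)^2 = 1.40 × 10^-17
Q > Ksp, so Pb3(PO4)2 will precipitate.

Q = 1.40e-17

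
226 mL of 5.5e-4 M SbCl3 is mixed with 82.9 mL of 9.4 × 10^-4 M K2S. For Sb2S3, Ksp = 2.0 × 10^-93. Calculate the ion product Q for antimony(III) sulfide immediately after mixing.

Q ≈ 2.6e-18

Total volume = 226 + 82.9 = 308.9 mL.
[Sb^3+] = 5.5 x 10^-4 × (226/308.9) = 4.02 × 10^-4 M
[S^2-] = 9.4 x 10^-4 × (82.9/308.9) = 2.52 × 10^-4 M
Sb2S3(s) <=> 2 Sb^3+ + 3 S^2-, so Q = [Sb^3+]^2[S^2-]^3
Q = (4.02 × 10^-4)^2(2.52 x 10^-4)^3 = 2.6 × 10^-18
Q > Ksp, so Sb2S3 will precipitate.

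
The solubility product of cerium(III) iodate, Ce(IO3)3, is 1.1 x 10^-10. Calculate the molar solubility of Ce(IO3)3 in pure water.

s = 1.4e-3 M

Ce(IO3)3(s) <=> Ce^3+(aq) + 3 IO3^-(aq)
Ksp = [Ce^3+][IO3^-]^3
With molar solubility s: [Ce^3+] = s, [IO3^-] = 3s.
So Ksp = s × (3s)^3 = 27s^4
Solving, s = (1.1 x 10^-10/27)^(1/4) = 1.4 × 10^-3 M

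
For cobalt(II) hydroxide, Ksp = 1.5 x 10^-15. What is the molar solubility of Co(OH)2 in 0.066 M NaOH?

3.4 x 10^-13 M

Co(OH)2(s) ⇌ Co^2+(aq) + 2 OH^-(aq)
Ksp = [Co^2+][OH^-]^2
If s mol/L dissolves here, [Co^2+] = s, [OH^-] = 0.066 + 2s ≈ 0.066 (since OH^- from NaOH dominates).
Ksp ≈ s × (0.066)^2
s = 3.4 × 10^-13 M
Check: 2s = 6.9 x 10^-13 ≪ 0.066, so the approximation is valid.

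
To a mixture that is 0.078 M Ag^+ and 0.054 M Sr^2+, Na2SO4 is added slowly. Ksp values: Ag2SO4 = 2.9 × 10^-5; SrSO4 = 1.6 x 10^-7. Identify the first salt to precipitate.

SrSO4

Each salt begins to precipitate when Q = Ksp, i.e. when [SO4^2-] reaches its threshold.
For Ag2SO4: 2.9 × 10^-5 = (0.078)^2 × [SO4^2-]  ⇒  [SO4^2-] = 4.8 × 10^-3 M.
For SrSO4: 1.6 x 10^-7 = 0.054 × [SO4^2-]  ⇒  [SO4^2-] = 3.0 × 10^-6 M.
The salt with the lower threshold [SO4^2-] precipitates first: SrSO4.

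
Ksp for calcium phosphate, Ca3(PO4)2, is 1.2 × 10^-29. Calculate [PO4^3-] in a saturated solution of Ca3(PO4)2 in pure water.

Ca3(PO4)2(s) <=> 3 Ca^2+ + 2 PO4^3-
Ksp = [Ca^2+]^3[PO4^3-]^2
Let s = molar solubility. Then [Ca^2+] = 3s and [PO4^3-] = 2s.
Ksp = (3s)^3(2s)^2 = 108s^5
s = (1.2 × 10^-29 / 108)^(1/5) = 6.44 × 10^-7 M
[PO4^3-] = 2s = 1.3 × 10^-6 M

[PO4^3-] ≈ 1.3 × 10^-6 M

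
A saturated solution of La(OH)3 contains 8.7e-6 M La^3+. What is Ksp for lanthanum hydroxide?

La(OH)3(s) <=> La^3+(aq) + 3 OH^-(aq)
Stoichiometry gives [OH^-] = (3/1)[La^3+] = 2.61 x 10^-5 M.
Ksp = [La^3+][OH^-]^3
Ksp = 8.7 × 10^-6 × (2.61 × 10^-5)^3 = 1.5 × 10^-19

Ksp ≈ 1.5 x 10^-19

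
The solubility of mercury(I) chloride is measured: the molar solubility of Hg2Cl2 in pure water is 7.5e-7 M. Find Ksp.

Ksp ≈ 1.7 × 10^-18

Hg2Cl2(s) <=> Hg2^2+ + 2 Cl^-
For each mole of Hg2Cl2 that dissolves: [Hg2^2+] = s, [Cl^-] = 2s.
Ksp = [Hg2^2+][Cl^-]^2
Substituting: Ksp = s(2s)^2 = 4s^3
Ksp = 4 × (7.5 × 10^-7)^3 = 1.7 × 10^-18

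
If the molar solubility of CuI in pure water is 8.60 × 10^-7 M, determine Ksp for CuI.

7.40e-13

CuI(s) ⇌ Cu^+(aq) + I^-(aq)
With molar solubility s: [Cu^+] = s, [I^-] = s.
Ksp = [Cu^+][I^-]
Ksp = s^2
Ksp = (8.60 x 10^-7)^2 = 7.40 x 10^-13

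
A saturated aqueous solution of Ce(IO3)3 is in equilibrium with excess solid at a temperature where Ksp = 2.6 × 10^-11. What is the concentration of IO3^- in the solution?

Ce(IO3)3(s) <=> Ce^3+ + 3 IO3^-
Ksp = [Ce^3+][IO3^-]^3
With molar solubility s: [Ce^3+] = s, [IO3^-] = 3s.
Substituting: Ksp = s(3s)^3 = 27s^4
s^4 = 2.6 × 10^-11 / 27, so s = 9.91 x 10^-4 M
[IO3^-] = 3s = 3.0 x 10^-3 M

3.0e-3 M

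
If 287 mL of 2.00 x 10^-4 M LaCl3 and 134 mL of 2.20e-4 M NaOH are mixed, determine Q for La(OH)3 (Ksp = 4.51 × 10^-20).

4.68 × 10^-17

Total volume = 287 + 134 = 421 mL.
[La^3+] = 2.00 × 10^-4 × (287/421) = 1.363 x 10^-4 M
[OH^-] = 2.20 × 10^-4 × (134/421) = 7.002 x 10^-5 M
La(OH)3(s) ⇌ La^3+(aq) + 3 OH^-(aq), so Q = [La^3+][OH^-]^3
Q = (1.363 x 10^-4)(7.002 × 10^-5)^3 = 4.68 x 10^-17
Q > Ksp, so La(OH)3 will precipitate.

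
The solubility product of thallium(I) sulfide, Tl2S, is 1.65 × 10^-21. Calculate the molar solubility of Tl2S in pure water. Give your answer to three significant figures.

s ≈ 7.44 × 10^-8 M

Tl2S(s) ⇌ 2 Tl^+(aq) + S^2-(aq)
Ksp = [Tl^+]^2[S^2-]
Let s = molar solubility. Then [Tl^+] = 2s and [S^2-] = s.
Substituting: Ksp = (2s)^2s = 4s^3
s^3 = 1.65 × 10^-21 / 4, so s = 7.44 × 10^-8 M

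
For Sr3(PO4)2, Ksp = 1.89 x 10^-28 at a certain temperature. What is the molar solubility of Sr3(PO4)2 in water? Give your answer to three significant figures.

Sr3(PO4)2(s) <=> 3 Sr^2+(aq) + 2 PO4^3-(aq)
Ksp = [Sr^2+]^3[PO4^3-]^2
Let s = molar solubility. Then [Sr^2+] = 3s and [PO4^3-] = 2s.
Ksp = (3s)^3(2s)^2 = 108s^5
Solving, s = (1.89 x 10^-28/108)^(1/5) = 1.12 x 10^-6 M

s = 1.12 × 10^-6 M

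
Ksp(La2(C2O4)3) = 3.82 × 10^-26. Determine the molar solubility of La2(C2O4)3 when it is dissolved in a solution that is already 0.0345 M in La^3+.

La2(C2O4)3(s) ⇌ 2 La^3+ + 3 C2O4^2-
Ksp = [La^3+]^2[C2O4^2-]^3
Let s = moles of La2(C2O4)3 that dissolve per litre. [La^3+] = 0.0345 + 2s ≈ 0.0345, [C2O4^2-] = 3s (common-ion effect: La^3+ is already 0.0345 M).
Ksp ≈ (0.0345)^2 × (3s)^3
s = 1.06 × 10^-8 M
Check: 2s = 2.1 × 10^-8 ≪ 0.0345, so the approximation is valid.

s = 1.06 x 10^-8 M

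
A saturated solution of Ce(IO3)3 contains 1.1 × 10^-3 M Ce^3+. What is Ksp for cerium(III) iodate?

Ksp = 4.0e-11

Ce(IO3)3(s) ⇌ Ce^3+ + 3 IO3^-
Stoichiometry gives [IO3^-] = (3/1)[Ce^3+] = 3.30 x 10^-3 M.
Ksp = [Ce^3+][IO3^-]^3
Ksp = 1.1 × 10^-3 × (3.30 x 10^-3)^3 = 4.0 × 10^-11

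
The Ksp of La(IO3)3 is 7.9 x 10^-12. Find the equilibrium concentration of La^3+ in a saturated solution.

[La^3+] ≈ 7.4 x 10^-4 M

La(IO3)3(s) ⇌ La^3+(aq) + 3 IO3^-(aq)
Ksp = [La^3+][IO3^-]^3
For each mole of La(IO3)3 that dissolves: [La^3+] = s, [IO3^-] = 3s.
Ksp = s(3s)^3 = 27s^4
s = (7.9 x 10^-12 / 27)^(1/4) = 7.35 x 10^-4 M
[La^3+] = s = 7.4 × 10^-4 M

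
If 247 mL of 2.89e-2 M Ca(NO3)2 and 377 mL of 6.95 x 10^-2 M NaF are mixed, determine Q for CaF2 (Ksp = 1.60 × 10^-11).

Total volume = 247 + 377 = 624 mL.
[Ca^2+] = 2.89 × 10^-2 × (247/624) = 1.144 × 10^-2 M
[F^-] = 6.95 × 10^-2 × (377/624) = 4.199 × 10^-2 M
CaF2(s) ⇌ Ca^2+(aq) + 2 F^-(aq), so Q = [Ca^2+][F^-]^2
Q = (1.144 × 10^-2)(4.199 × 10^-2)^2 = 2.02 × 10^-5
Q > Ksp, so CaF2 will precipitate.

2.02e-5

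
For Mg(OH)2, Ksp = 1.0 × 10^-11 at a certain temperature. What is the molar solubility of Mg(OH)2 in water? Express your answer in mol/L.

s = 1.4 x 10^-4 M

Mg(OH)2(s) ⇌ Mg^2+(aq) + 2 OH^-(aq)
Ksp = [Mg^2+][OH^-]^2
If s mol/L of Mg(OH)2 dissolves, [Mg^2+] = s and [OH^-] = 2s.
Ksp = s(2s)^2 = 4s^3
s = (1.0 × 10^-11 / 4)^(1/3) = 1.4 × 10^-4 M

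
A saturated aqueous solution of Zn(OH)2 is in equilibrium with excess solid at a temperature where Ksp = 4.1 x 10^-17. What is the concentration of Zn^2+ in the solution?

2.2e-6 M

Zn(OH)2(s) ⇌ Zn^2+ + 2 OH^-
Ksp = [Zn^2+][OH^-]^2
With molar solubility s: [Zn^2+] = s, [OH^-] = 2s.
Ksp = s(2s)^2 = 4s^3
s^3 = 4.1 x 10^-17 / 4, so s = 2.17 × 10^-6 M
[Zn^2+] = s = 2.2 × 10^-6 M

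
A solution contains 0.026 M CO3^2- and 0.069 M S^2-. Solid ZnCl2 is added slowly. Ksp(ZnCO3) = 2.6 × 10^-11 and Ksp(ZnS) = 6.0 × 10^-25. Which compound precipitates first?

Each salt begins to precipitate when Q = Ksp, i.e. when [Zn^2+] reaches its threshold.
For ZnCO3: 2.6 × 10^-11 = 0.026 × [Zn^2+]  ⇒  [Zn^2+] = 1.0 x 10^-9 M.
For ZnS: 6.0 × 10^-25 = 0.069 × [Zn^2+]  ⇒  [Zn^2+] = 8.7 × 10^-24 M.
The salt with the lower threshold [Zn^2+] precipitates first: ZnS.

ZnS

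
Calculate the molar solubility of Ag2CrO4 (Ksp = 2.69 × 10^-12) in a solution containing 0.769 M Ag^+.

Ag2CrO4(s) <=> 2 Ag^+ + CrO4^2-
Ksp = [Ag^+]^2[CrO4^2-]
Let s = moles of Ag2CrO4 that dissolve per litre. [Ag^+] = 0.769 + 2s ≈ 0.769, [CrO4^2-] = s (since the Ag^+ already present dominates).
Ksp ≈ (0.769)^2 × s
s = 4.55 × 10^-12 M
Check: 2s = 9.1 x 10^-12 ≪ 0.769, so the approximation is valid.

4.55 × 10^-12 M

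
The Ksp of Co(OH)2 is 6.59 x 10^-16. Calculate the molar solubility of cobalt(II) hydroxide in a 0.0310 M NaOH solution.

6.86 x 10^-13 M

Co(OH)2(s) ⇌ Co^2+(aq) + 2 OH^-(aq)
Ksp = [Co^2+][OH^-]^2
Let s = moles of Co(OH)2 that dissolve per litre. [Co^2+] = s, [OH^-] = 0.0310 + 2s ≈ 0.0310 (common-ion effect: OH^- is already 0.0310 M).
Ksp ≈ s × (0.0310)^2
s = 6.86 x 10^-13 M
Check: 2s = 1.4 × 10^-12 ≪ 0.0310, so the approximation is valid.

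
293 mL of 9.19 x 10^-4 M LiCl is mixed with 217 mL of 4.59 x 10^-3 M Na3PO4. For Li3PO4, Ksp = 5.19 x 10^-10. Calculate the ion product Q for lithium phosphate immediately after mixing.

Q ≈ 2.87 × 10^-13

Total volume = 293 + 217 = 510 mL.
[Li^+] = 9.19 x 10^-4 × (293/510) = 5.280 × 10^-4 M
[PO4^3-] = 4.59 × 10^-3 × (217/510) = 1.953 × 10^-3 M
Li3PO4(s) ⇌ 3 Li^+(aq) + PO4^3-(aq), so Q = [Li^+]^3[PO4^3-]
Q = (5.280 x 10^-4)^3(1.953 × 10^-3) = 2.87 × 10^-13
Q < Ksp, so no precipitate of Li3PO4 forms.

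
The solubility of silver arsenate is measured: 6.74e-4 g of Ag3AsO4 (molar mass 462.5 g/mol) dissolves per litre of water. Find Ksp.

Molar solubility s = (6.74 x 10^-4 g/L) / (462.5 g/mol) = 1.457 x 10^-6 M.
Ag3AsO4(s) ⇌ 3 Ag^+(aq) + AsO4^3-(aq)
If s mol/L of Ag3AsO4 dissolves, [Ag^+] = 3s and [AsO4^3-] = s.
Ksp = [Ag^+]^3[AsO4^3-]
Substituting: Ksp = (3s)^3s = 27s^4
Ksp = 27 × (1.457 x 10^-6)^4 = 1.22 × 10^-22

Ksp = 1.22 x 10^-22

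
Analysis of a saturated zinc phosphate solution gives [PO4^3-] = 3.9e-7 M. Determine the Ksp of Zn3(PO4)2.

3.0 × 10^-32

Zn3(PO4)2(s) <=> 3 Zn^2+(aq) + 2 PO4^3-(aq)
Stoichiometry gives [Zn^2+] = (3/2)[PO4^3-] = 5.85 x 10^-7 M.
Ksp = [Zn^2+]^3[PO4^3-]^2
Ksp = (5.85 × 10^-7)^3 × (3.9 × 10^-7)^2 = 3.0 x 10^-32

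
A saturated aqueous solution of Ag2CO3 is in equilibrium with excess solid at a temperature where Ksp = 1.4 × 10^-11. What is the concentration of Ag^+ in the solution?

Ag2CO3(s) ⇌ 2 Ag^+ + CO3^2-
Ksp = [Ag^+]^2[CO3^2-]
If s mol/L of Ag2CO3 dissolves, [Ag^+] = 2s and [CO3^2-] = s.
Ksp = (2s)^2s = 4s^3
s^3 = 1.4 × 10^-11 / 4, so s = 1.52 x 10^-4 M
[Ag^+] = 2s = 3.0 × 10^-4 M

[Ag^+] = 3.0 x 10^-4 M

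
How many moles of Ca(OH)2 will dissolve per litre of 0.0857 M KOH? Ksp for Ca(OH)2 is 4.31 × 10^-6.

Ca(OH)2(s) ⇌ Ca^2+ + 2 OH^-
Ksp = [Ca^2+][OH^-]^2
Let s = moles of Ca(OH)2 that dissolve per litre. [Ca^2+] = s, [OH^-] = 0.0857 + 2s ≈ 0.0857 (common-ion effect: OH^- is already 0.0857 M).
Ksp ≈ s × (0.0857)^2
s = 5.87 × 10^-4 M
Check: 2s = 1.2 x 10^-3 ≪ 0.0857, so the approximation is valid.

5.87e-4 M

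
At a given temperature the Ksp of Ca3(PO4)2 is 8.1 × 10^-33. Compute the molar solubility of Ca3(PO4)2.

Ca3(PO4)2(s) <=> 3 Ca^2+ + 2 PO4^3-
Ksp = [Ca^2+]^3[PO4^3-]^2
Let s = molar solubility. Then [Ca^2+] = 3s and [PO4^3-] = 2s.
Substituting: Ksp = (3s)^3(2s)^2 = 108s^5
Solving, s = (8.1 × 10^-33/108)^(1/5) = 1.5 × 10^-7 M

s = 1.5e-7 M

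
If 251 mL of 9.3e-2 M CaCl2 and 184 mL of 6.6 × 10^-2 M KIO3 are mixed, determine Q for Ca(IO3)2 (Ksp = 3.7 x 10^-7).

Total volume = 251 + 184 = 435 mL.
[Ca^2+] = 9.3 × 10^-2 × (251/435) = 5.37 × 10^-2 M
[IO3^-] = 6.6 × 10^-2 × (184/435) = 2.79 x 10^-2 M
Ca(IO3)2(s) <=> Ca^2+ + 2 IO3^-, so Q = [Ca^2+][IO3^-]^2
Q = (5.37 x 10^-2)(2.79 × 10^-2)^2 = 4.2 × 10^-5
Q > Ksp, so Ca(IO3)2 will precipitate.

4.2e-5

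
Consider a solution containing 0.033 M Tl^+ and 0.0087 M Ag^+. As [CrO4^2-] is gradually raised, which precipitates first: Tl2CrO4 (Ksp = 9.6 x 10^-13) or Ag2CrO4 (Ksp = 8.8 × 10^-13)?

Each salt begins to precipitate when Q = Ksp, i.e. when [CrO4^2-] reaches its threshold.
For Tl2CrO4: 9.6 x 10^-13 = (0.033)^2 × [CrO4^2-]  ⇒  [CrO4^2-] = 8.8 x 10^-10 M.
For Ag2CrO4: 8.8 × 10^-13 = (0.0087)^2 × [CrO4^2-]  ⇒  [CrO4^2-] = 1.2 × 10^-8 M.
The salt with the lower threshold [CrO4^2-] precipitates first: Tl2CrO4.

Tl2CrO4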